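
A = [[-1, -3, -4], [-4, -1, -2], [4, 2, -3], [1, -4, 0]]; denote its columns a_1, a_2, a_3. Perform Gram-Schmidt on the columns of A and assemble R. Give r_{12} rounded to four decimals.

r_{12} = 1.8865

q_1 = a_1/‖a_1‖ = (-1, -4, 4, 1)/5.8310 = (-0.1715, -0.6860, 0.6860, 0.1715).
r_{12} = q_1·a_2 = 1.8865.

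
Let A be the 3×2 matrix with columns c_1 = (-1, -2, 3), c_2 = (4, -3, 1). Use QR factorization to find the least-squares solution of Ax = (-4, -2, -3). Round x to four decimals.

x = (0.1150, -0.5221)

e_1 = c_1/‖c_1‖ = (-1, -2, 3)/3.7417 = (-0.2673, -0.5345, 0.8018).
r_{12} = e_1·c_2 = 1.3363.
u_2 = c_2 − 1.3363·e_1 = (4.3571, -2.2857, -0.0714).
‖u_2‖ = 4.9208, so e_2 = (0.8855, -0.4645, -0.0145).
Qᵀb = (-0.2673, -2.5693).
Back-substitute: x_2 = -2.5693/4.9208 = -0.5221.
x_1 = (-0.2673 − 1.3363·(-0.5221))/3.7417 = 0.1150.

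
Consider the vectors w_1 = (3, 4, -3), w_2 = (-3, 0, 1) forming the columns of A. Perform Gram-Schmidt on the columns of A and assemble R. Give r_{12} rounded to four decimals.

r_{12} = -2.0580

q_1 = w_1/‖w_1‖ = (3, 4, -3)/5.8310 = (0.5145, 0.6860, -0.5145).
r_{12} = q_1·w_2 = -2.0580.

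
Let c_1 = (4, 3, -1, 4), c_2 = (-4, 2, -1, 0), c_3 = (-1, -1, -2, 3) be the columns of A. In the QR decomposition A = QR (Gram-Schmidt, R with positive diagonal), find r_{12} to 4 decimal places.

r_{12} = -1.3887

c_1 = (4, 3, -1, 4); ‖c_1‖ = 6.4807, so e_1 = (0.6172, 0.4629, -0.1543, 0.6172).
r_{12} = e_1·c_2 = -1.3887.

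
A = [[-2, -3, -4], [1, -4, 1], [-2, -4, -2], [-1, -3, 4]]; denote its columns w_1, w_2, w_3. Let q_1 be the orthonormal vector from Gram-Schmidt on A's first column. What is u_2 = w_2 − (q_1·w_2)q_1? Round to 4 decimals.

u_2 = (-0.4000, -5.3000, -1.4000, -1.7000)

w_1 = (-2, 1, -2, -1); ‖w_1‖ = 3.1623, so q_1 = (-0.6325, 0.3162, -0.6325, -0.3162).
q_1·w_2 = (-0.6325)·(-3) + 0.3162·(-4) + (-0.6325)·(-4) + (-0.3162)·(-3) = 4.1110.
u_2 = w_2 − 4.1110·q_1 = (-0.4000, -5.3000, -1.4000, -1.7000).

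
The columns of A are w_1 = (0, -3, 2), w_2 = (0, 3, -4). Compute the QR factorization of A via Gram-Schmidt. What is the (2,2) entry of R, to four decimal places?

w_1 = (0, -3, 2); ‖w_1‖ = 3.6056, so e_1 = (0.0000, -0.8321, 0.5547).
e_1·w_2 = 0.0000·0 + (-0.8321)·3 + 0.5547·(-4) = -4.7150.
u_2 = w_2 + 4.7150·e_1 = (0.0000, -0.9231, -1.3846).
r_{22} = ‖u_2‖ = 1.6641.

r_{22} = 1.6641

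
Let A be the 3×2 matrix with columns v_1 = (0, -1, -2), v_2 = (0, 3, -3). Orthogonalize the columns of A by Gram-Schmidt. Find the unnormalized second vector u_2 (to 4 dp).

q_1 = v_1/‖v_1‖ = (0, -1, -2)/2.2361 = (0.0000, -0.4472, -0.8944).
r_{12} = q_1·v_2 = 1.3416.
u_2 = v_2 − 1.3416·q_1 = (0.0000, 3.6000, -1.8000).

u_2 = (0.0000, 3.6000, -1.8000)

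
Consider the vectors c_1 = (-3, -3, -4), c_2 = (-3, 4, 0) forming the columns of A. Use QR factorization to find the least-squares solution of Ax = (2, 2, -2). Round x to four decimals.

x = (-0.1118, 0.0666)

c_1 = (-3, -3, -4); ‖c_1‖ = 5.8310, so e_1 = (-0.5145, -0.5145, -0.6860).
e_1·c_2 = (-0.5145)·(-3) + (-0.5145)·4 + (-0.6860)·0 = -0.5145.
u_2 = c_2 + 0.5145·e_1 = (-3.2647, 3.7353, -0.3529).
‖u_2‖ = 4.9735, so e_2 = (-0.6564, 0.7510, -0.0710).
Qᵀb = (-0.6860, 0.3312).
Back-substitute: x_2 = 0.3312/4.9735 = 0.0666.
x_1 = (-0.6860 + 0.5145·0.0666)/5.8310 = -0.1118.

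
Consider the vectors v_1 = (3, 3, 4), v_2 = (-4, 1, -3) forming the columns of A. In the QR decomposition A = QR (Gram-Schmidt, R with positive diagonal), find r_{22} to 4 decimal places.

r_{22} = 3.6096

v_1 = (3, 3, 4); ‖v_1‖ = 5.8310, so q_1 = (0.5145, 0.5145, 0.6860).
q_1·v_2 = 0.5145·(-4) + 0.5145·1 + 0.6860·(-3) = -3.6015.
u_2 = v_2 + 3.6015·q_1 = (-2.1471, 2.8529, -0.5294).
r_{22} = ‖u_2‖ = 3.6096.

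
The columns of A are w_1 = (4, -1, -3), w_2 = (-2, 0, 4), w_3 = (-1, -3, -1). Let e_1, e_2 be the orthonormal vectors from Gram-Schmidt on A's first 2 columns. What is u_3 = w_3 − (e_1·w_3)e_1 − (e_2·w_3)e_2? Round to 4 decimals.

u_3 = (-1.2000, -3.0000, -0.6000)

w_1 = (4, -1, -3); ‖w_1‖ = 5.0990, so e_1 = (0.7845, -0.1961, -0.5883).
e_1·w_2 = 0.7845·(-2) + (-0.1961)·0 + (-0.5883)·4 = -3.9223.
u_2 = w_2 + 3.9223·e_1 = (1.0769, -0.7692, 1.6923).
‖u_2‖ = 2.1483, so e_2 = (0.5013, -0.3581, 0.7877).
e_1·w_3 = 0.7845·(-1) + (-0.1961)·(-3) + (-0.5883)·(-1) = 0.3922; e_2·w_3 = 0.5013·(-1) + (-0.3581)·(-3) + 0.7877·(-1) = -0.2148.
u_3 = w_3 − 0.3922·e_1 + 0.2148·e_2 = (-1.2000, -3.0000, -0.6000).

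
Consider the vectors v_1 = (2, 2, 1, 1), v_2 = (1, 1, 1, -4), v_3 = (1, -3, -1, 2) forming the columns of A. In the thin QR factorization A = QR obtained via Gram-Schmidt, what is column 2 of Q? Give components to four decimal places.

e_2 = (0.1840, 0.1840, 0.2070, -0.9431)

v_1 = (2, 2, 1, 1); ‖v_1‖ = 3.1623, so e_1 = (0.6325, 0.6325, 0.3162, 0.3162).
e_1·v_2 = 0.6325·1 + 0.6325·1 + 0.3162·1 + 0.3162·(-4) = 0.3162.
u_2 = v_2 − 0.3162·e_1 = (0.8000, 0.8000, 0.9000, -4.1000).
‖u_2‖ = 4.3474, so e_2 = (0.1840, 0.1840, 0.2070, -0.9431).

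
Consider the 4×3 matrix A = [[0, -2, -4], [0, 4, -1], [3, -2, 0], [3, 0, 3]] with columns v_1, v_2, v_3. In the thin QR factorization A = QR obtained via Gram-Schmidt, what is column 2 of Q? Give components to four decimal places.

q_2 = (-0.4264, 0.8528, -0.2132, 0.2132)

v_1 = (0, 0, 3, 3); ‖v_1‖ = 4.2426, so q_1 = (0.0000, 0.0000, 0.7071, 0.7071).
q_1·v_2 = 0.0000·(-2) + 0.0000·4 + 0.7071·(-2) + 0.7071·0 = -1.4142.
u_2 = v_2 + 1.4142·q_1 = (-2.0000, 4.0000, -1.0000, 1.0000).
‖u_2‖ = 4.6904, so q_2 = (-0.4264, 0.8528, -0.2132, 0.2132).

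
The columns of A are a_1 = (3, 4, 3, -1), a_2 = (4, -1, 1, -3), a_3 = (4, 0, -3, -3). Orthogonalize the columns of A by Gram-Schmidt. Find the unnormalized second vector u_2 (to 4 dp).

a_1 = (3, 4, 3, -1); ‖a_1‖ = 5.9161, so e_1 = (0.5071, 0.6761, 0.5071, -0.1690).
e_1·a_2 = 0.5071·4 + 0.6761·(-1) + 0.5071·1 + (-0.1690)·(-3) = 2.3664.
u_2 = a_2 − 2.3664·e_1 = (2.8000, -2.6000, -0.2000, -2.6000).

u_2 = (2.8000, -2.6000, -0.2000, -2.6000)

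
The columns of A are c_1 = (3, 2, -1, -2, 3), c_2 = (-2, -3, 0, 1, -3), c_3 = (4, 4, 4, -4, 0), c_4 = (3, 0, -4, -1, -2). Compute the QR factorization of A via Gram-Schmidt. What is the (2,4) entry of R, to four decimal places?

e_1 = c_1/‖c_1‖ = (3, 2, -1, -2, 3)/5.1962 = (0.5774, 0.3849, -0.1925, -0.3849, 0.5774).
r_{12} = e_1·c_2 = -4.4264.
u_2 = c_2 + 4.4264·e_1 = (0.5556, -1.2963, -0.8519, -0.7037, -0.4444).
‖u_2‖ = 1.8459, so e_2 = (0.3010, -0.7023, -0.4615, -0.3812, -0.2408).
r_{24} = e_2·c_4 = 3.6116.

r_{24} = 3.6116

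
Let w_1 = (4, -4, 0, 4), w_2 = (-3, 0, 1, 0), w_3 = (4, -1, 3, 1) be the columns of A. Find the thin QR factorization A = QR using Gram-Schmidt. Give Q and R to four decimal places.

Q = [[0.5774, -0.7559, 0.3086], [-0.5774, -0.3780, 0.1543], [0.0000, 0.3780, 0.9258], [0.5774, 0.3780, -0.1543]], R = [[6.9282, -1.7321, 3.4641], [0.0000, 2.6458, -1.1339], [0.0000, 0.0000, 3.7033]]

w_1 = (4, -4, 0, 4); ‖w_1‖ = 6.9282, so q_1 = (0.5774, -0.5774, 0.0000, 0.5774).
q_1·w_2 = 0.5774·(-3) + (-0.5774)·0 + 0.0000·1 + 0.5774·0 = -1.7321.
u_2 = w_2 + 1.7321·q_1 = (-2.0000, -1.0000, 1.0000, 1.0000).
‖u_2‖ = 2.6458, so q_2 = (-0.7559, -0.3780, 0.3780, 0.3780).
q_1·w_3 = 0.5774·4 + (-0.5774)·(-1) + 0.0000·3 + 0.5774·1 = 3.4641; q_2·w_3 = (-0.7559)·4 + (-0.3780)·(-1) + 0.3780·3 + 0.3780·1 = -1.1339.
u_3 = w_3 − 3.4641·q_1 + 1.1339·q_2 = (1.1429, 0.5714, 3.4286, -0.5714).
‖u_3‖ = 3.7033, so q_3 = (0.3086, 0.1543, 0.9258, -0.1543).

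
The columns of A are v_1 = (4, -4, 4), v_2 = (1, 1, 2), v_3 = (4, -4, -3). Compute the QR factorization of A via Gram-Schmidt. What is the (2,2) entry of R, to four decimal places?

r_{22} = 2.1602

v_1 = (4, -4, 4); ‖v_1‖ = 6.9282, so e_1 = (0.5774, -0.5774, 0.5774).
e_1·v_2 = 0.5774·1 + (-0.5774)·1 + 0.5774·2 = 1.1547.
u_2 = v_2 − 1.1547·e_1 = (0.3333, 1.6667, 1.3333).
r_{22} = ‖u_2‖ = 2.1602.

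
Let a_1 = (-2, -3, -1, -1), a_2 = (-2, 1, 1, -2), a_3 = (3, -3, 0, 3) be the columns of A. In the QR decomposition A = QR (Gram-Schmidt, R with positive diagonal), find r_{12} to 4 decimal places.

a_1 = (-2, -3, -1, -1); ‖a_1‖ = 3.8730, so q_1 = (-0.5164, -0.7746, -0.2582, -0.2582).
r_{12} = q_1·a_2 = 0.5164.

r_{12} = 0.5164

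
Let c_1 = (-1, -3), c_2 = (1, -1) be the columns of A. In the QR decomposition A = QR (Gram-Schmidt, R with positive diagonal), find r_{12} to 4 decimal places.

c_1 = (-1, -3); ‖c_1‖ = 3.1623, so e_1 = (-0.3162, -0.9487).
r_{12} = e_1·c_2 = 0.6325.

r_{12} = 0.6325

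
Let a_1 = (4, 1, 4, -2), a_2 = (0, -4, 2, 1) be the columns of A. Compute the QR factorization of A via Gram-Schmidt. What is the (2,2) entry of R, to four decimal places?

r_{22} = 4.5708

a_1 = (4, 1, 4, -2); ‖a_1‖ = 6.0828, so q_1 = (0.6576, 0.1644, 0.6576, -0.3288).
q_1·a_2 = 0.6576·0 + 0.1644·(-4) + 0.6576·2 + (-0.3288)·1 = 0.3288.
u_2 = a_2 − 0.3288·q_1 = (-0.2162, -4.0541, 1.7838, 1.1081).
r_{22} = ‖u_2‖ = 4.5708.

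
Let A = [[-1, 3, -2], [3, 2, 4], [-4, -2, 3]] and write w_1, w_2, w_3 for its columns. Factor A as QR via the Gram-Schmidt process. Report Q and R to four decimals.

w_1 = (-1, 3, -4); ‖w_1‖ = 5.0990, so e_1 = (-0.1961, 0.5883, -0.7845).
e_1·w_2 = (-0.1961)·3 + 0.5883·2 + (-0.7845)·(-2) = 2.1573.
u_2 = w_2 − 2.1573·e_1 = (3.4231, 0.7308, -0.3077).
‖u_2‖ = 3.5137, so e_2 = (0.9742, 0.2080, -0.0876).
e_1·w_3 = (-0.1961)·(-2) + 0.5883·4 + (-0.7845)·3 = 0.3922; e_2·w_3 = 0.9742·(-2) + 0.2080·4 + (-0.0876)·3 = -1.3792.
u_3 = w_3 − 0.3922·e_1 + 1.3792·e_2 = (-0.5794, 4.0561, 3.1869).
‖u_3‖ = 5.1908, so e_3 = (-0.1116, 0.7814, 0.6140).

Q = [[-0.1961, 0.9742, -0.1116], [0.5883, 0.2080, 0.7814], [-0.7845, -0.0876, 0.6140]], R = [[5.0990, 2.1573, 0.3922], [0.0000, 3.5137, -1.3792], [0.0000, 0.0000, 5.1908]]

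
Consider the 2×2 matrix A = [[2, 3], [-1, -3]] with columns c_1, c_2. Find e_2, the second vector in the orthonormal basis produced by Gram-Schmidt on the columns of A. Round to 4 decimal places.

e_2 = (-0.4472, -0.8944)

c_1 = (2, -1); ‖c_1‖ = 2.2361, so e_1 = (0.8944, -0.4472).
e_1·c_2 = 0.8944·3 + (-0.4472)·(-3) = 4.0249.
u_2 = c_2 − 4.0249·e_1 = (-0.6000, -1.2000).
‖u_2‖ = 1.3416, so e_2 = (-0.4472, -0.8944).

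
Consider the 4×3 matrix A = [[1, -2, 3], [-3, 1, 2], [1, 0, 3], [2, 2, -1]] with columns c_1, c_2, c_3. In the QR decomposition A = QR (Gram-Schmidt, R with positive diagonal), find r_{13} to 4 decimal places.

c_1 = (1, -3, 1, 2); ‖c_1‖ = 3.8730, so e_1 = (0.2582, -0.7746, 0.2582, 0.5164).
r_{13} = e_1·c_3 = -0.5164.

r_{13} = -0.5164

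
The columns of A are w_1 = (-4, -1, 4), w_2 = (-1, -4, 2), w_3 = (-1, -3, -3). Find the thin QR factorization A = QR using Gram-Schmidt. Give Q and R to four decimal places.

Q = [[-0.6963, 0.2581, -0.6697], [-0.1741, -0.9660, -0.1913], [0.6963, 0.0167, -0.7175]], R = [[5.7446, 2.7852, -0.8704], [0.0000, 3.6390, 2.5898], [0.0000, 0.0000, 3.3964]]

w_1 = (-4, -1, 4); ‖w_1‖ = 5.7446, so q_1 = (-0.6963, -0.1741, 0.6963).
q_1·w_2 = (-0.6963)·(-1) + (-0.1741)·(-4) + 0.6963·2 = 2.7852.
u_2 = w_2 − 2.7852·q_1 = (0.9394, -3.5152, 0.0606).
‖u_2‖ = 3.6390, so q_2 = (0.2581, -0.9660, 0.0167).
q_1·w_3 = (-0.6963)·(-1) + (-0.1741)·(-3) + 0.6963·(-3) = -0.8704; q_2·w_3 = 0.2581·(-1) + (-0.9660)·(-3) + 0.0167·(-3) = 2.5898.
u_3 = w_3 + 0.8704·q_1 − 2.5898·q_2 = (-2.2746, -0.6499, -2.4371).
‖u_3‖ = 3.3964, so q_3 = (-0.6697, -0.1913, -0.7175).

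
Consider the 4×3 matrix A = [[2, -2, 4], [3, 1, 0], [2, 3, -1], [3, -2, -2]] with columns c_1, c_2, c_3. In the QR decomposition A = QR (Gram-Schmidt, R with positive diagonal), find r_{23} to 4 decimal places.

r_{23} = -1.6517

c_1 = (2, 3, 2, 3); ‖c_1‖ = 5.0990, so e_1 = (0.3922, 0.5883, 0.3922, 0.5883).
e_1·c_2 = 0.3922·(-2) + 0.5883·1 + 0.3922·3 + 0.5883·(-2) = -0.1961.
u_2 = c_2 + 0.1961·e_1 = (-1.9231, 1.1154, 3.0769, -1.8846).
‖u_2‖ = 4.2381, so e_2 = (-0.4538, 0.2632, 0.7260, -0.4447).
r_{23} = e_2·c_3 = -1.6517.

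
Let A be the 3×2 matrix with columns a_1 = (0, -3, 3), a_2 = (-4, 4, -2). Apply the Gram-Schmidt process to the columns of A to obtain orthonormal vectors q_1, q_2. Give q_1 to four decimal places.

q_1 = a_1/‖a_1‖ = (0, -3, 3)/4.2426 = (0.0000, -0.7071, 0.7071).

q_1 = (0.0000, -0.7071, 0.7071)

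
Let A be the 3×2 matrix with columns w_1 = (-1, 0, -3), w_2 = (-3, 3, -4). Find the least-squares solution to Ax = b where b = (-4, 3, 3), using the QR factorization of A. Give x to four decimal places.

x = (-2.6522, 1.4348)

e_1 = w_1/‖w_1‖ = (-1, 0, -3)/3.1623 = (-0.3162, 0.0000, -0.9487).
r_{12} = e_1·w_2 = 4.7434.
u_2 = w_2 − 4.7434·e_1 = (-1.5000, 3.0000, 0.5000).
‖u_2‖ = 3.3912, so e_2 = (-0.4423, 0.8847, 0.1474).
Qᵀb = (-1.5811, 4.8656).
Back-substitute: x_2 = 4.8656/3.3912 = 1.4348.
x_1 = (-1.5811 − 4.7434·1.4348)/3.1623 = -2.6522.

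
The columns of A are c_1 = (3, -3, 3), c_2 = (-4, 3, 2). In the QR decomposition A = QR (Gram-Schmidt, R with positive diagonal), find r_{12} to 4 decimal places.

q_1 = c_1/‖c_1‖ = (3, -3, 3)/5.1962 = (0.5774, -0.5774, 0.5774).
r_{12} = q_1·c_2 = -2.8868.

r_{12} = -2.8868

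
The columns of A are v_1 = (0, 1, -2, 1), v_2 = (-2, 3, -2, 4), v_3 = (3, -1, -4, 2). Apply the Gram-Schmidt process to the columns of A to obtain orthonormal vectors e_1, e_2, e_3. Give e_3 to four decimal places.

e_3 = (0.4938, -0.5318, 0.0760, 0.6838)

v_1 = (0, 1, -2, 1); ‖v_1‖ = 2.4495, so e_1 = (0.0000, 0.4082, -0.8165, 0.4082).
e_1·v_2 = 0.0000·(-2) + 0.4082·3 + (-0.8165)·(-2) + 0.4082·4 = 4.4907.
u_2 = v_2 − 4.4907·e_1 = (-2.0000, 1.1667, 1.6667, 2.1667).
‖u_2‖ = 3.5824, so e_2 = (-0.5583, 0.3257, 0.4652, 0.6048).
e_1·v_3 = 0.0000·3 + 0.4082·(-1) + (-0.8165)·(-4) + 0.4082·2 = 3.6742; e_2·v_3 = (-0.5583)·3 + 0.3257·(-1) + 0.4652·(-4) + 0.6048·2 = -2.6519.
u_3 = v_3 − 3.6742·e_1 + 2.6519·e_2 = (1.5195, -1.6364, 0.2338, 2.1039).
‖u_3‖ = 3.0769, so e_3 = (0.4938, -0.5318, 0.0760, 0.6838).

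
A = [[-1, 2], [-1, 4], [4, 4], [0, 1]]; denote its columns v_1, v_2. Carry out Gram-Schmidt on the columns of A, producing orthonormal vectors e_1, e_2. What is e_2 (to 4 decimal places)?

e_2 = (0.4557, 0.8124, 0.3170, 0.1783)

v_1 = (-1, -1, 4, 0); ‖v_1‖ = 4.2426, so e_1 = (-0.2357, -0.2357, 0.9428, 0.0000).
e_1·v_2 = (-0.2357)·2 + (-0.2357)·4 + 0.9428·4 + 0.0000·1 = 2.3570.
u_2 = v_2 − 2.3570·e_1 = (2.5556, 4.5556, 1.7778, 1.0000).
‖u_2‖ = 5.6075, so e_2 = (0.4557, 0.8124, 0.3170, 0.1783).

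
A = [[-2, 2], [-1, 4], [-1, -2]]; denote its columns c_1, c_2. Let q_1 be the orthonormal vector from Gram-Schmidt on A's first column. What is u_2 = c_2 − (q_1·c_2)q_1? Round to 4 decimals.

c_1 = (-2, -1, -1); ‖c_1‖ = 2.4495, so q_1 = (-0.8165, -0.4082, -0.4082).
q_1·c_2 = (-0.8165)·2 + (-0.4082)·4 + (-0.4082)·(-2) = -2.4495.
u_2 = c_2 + 2.4495·q_1 = (0.0000, 3.0000, -3.0000).

u_2 = (0.0000, 3.0000, -3.0000)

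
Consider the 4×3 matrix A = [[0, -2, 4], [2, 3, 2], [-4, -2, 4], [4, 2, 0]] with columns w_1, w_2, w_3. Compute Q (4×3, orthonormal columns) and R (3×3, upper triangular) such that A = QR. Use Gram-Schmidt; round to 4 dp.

Q = [[0.0000, -0.7276, 0.5911], [0.3333, 0.6468, 0.5911], [-0.6667, 0.1617, 0.5066], [0.6667, -0.1617, 0.2111]], R = [[6.0000, 3.6667, -2.0000], [0.0000, 2.7487, -0.9701], [0.0000, 0.0000, 5.5730]]

q_1 = w_1/‖w_1‖ = (0, 2, -4, 4)/6.0000 = (0.0000, 0.3333, -0.6667, 0.6667).
r_{12} = q_1·w_2 = 3.6667.
u_2 = w_2 − 3.6667·q_1 = (-2.0000, 1.7778, 0.4444, -0.4444).
‖u_2‖ = 2.7487, so q_2 = (-0.7276, 0.6468, 0.1617, -0.1617).
r_{13} = q_1·w_3 = -2.0000; r_{23} = q_2·w_3 = -0.9701.
u_3 = w_3 + 2.0000·q_1 + 0.9701·q_2 = (3.2941, 3.2941, 2.8235, 1.1765).
‖u_3‖ = 5.5730, so q_3 = (0.5911, 0.5911, 0.5066, 0.2111).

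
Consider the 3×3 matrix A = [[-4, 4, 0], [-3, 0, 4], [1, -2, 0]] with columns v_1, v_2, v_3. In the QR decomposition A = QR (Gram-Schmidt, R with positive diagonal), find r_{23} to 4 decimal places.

r_{23} = -3.0258

v_1 = (-4, -3, 1); ‖v_1‖ = 5.0990, so q_1 = (-0.7845, -0.5883, 0.1961).
q_1·v_2 = (-0.7845)·4 + (-0.5883)·0 + 0.1961·(-2) = -3.5301.
u_2 = v_2 + 3.5301·q_1 = (1.2308, -2.0769, -1.3077).
‖u_2‖ = 2.7456, so q_2 = (0.4483, -0.7564, -0.4763).
r_{23} = q_2·v_3 = -3.0258.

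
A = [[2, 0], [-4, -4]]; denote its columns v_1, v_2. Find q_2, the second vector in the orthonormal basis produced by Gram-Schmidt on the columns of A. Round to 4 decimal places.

q_2 = (-0.8944, -0.4472)

v_1 = (2, -4); ‖v_1‖ = 4.4721, so q_1 = (0.4472, -0.8944).
q_1·v_2 = 0.4472·0 + (-0.8944)·(-4) = 3.5777.
u_2 = v_2 − 3.5777·q_1 = (-1.6000, -0.8000).
‖u_2‖ = 1.7889, so q_2 = (-0.8944, -0.4472).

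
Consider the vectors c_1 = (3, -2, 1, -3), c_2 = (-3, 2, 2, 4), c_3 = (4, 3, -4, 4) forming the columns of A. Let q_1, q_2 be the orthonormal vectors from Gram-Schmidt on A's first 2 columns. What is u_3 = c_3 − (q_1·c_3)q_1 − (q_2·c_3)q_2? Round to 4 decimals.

u_3 = (5.3043, 2.1304, -1.1652, 3.4957)

c_1 = (3, -2, 1, -3); ‖c_1‖ = 4.7958, so q_1 = (0.6255, -0.4170, 0.2085, -0.6255).
q_1·c_2 = 0.6255·(-3) + (-0.4170)·2 + 0.2085·2 + (-0.6255)·4 = -4.7958.
u_2 = c_2 + 4.7958·q_1 = (0.0000, 0.0000, 3.0000, 1.0000).
‖u_2‖ = 3.1623, so q_2 = (0.0000, 0.0000, 0.9487, 0.3162).
q_1·c_3 = 0.6255·4 + (-0.4170)·3 + 0.2085·(-4) + (-0.6255)·4 = -2.0851; q_2·c_3 = 0.0000·4 + (0.0000)·3 + 0.9487·(-4) + 0.3162·4 = -2.5298.
u_3 = c_3 + 2.0851·q_1 + 2.5298·q_2 = (5.3043, 2.1304, -1.1652, 3.4957).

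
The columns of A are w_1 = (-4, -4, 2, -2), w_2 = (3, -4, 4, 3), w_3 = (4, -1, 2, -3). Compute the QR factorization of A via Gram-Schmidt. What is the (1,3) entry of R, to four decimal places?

r_{13} = -0.3162

w_1 = (-4, -4, 2, -2); ‖w_1‖ = 6.3246, so q_1 = (-0.6325, -0.6325, 0.3162, -0.3162).
r_{13} = q_1·w_3 = -0.3162.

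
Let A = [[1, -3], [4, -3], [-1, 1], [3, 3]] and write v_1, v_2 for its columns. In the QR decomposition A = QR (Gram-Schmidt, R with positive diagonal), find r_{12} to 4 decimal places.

v_1 = (1, 4, -1, 3); ‖v_1‖ = 5.1962, so q_1 = (0.1925, 0.7698, -0.1925, 0.5774).
r_{12} = q_1·v_2 = -1.3472.

r_{12} = -1.3472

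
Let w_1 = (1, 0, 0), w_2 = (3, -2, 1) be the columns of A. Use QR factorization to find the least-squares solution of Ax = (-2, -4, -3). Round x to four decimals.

x = (-5.0000, 1.0000)

q_1 = w_1/‖w_1‖ = (1, 0, 0)/1.0000 = (1.0000, 0.0000, 0.0000).
r_{12} = q_1·w_2 = 3.0000.
u_2 = w_2 − 3.0000·q_1 = (0.0000, -2.0000, 1.0000).
‖u_2‖ = 2.2361, so q_2 = (0.0000, -0.8944, 0.4472).
Qᵀb = (-2.0000, 2.2361).
Back-substitute: x_2 = 2.2361/2.2361 = 1.0000.
x_1 = (-2.0000 − 3.0000·1.0000)/1.0000 = -5.0000.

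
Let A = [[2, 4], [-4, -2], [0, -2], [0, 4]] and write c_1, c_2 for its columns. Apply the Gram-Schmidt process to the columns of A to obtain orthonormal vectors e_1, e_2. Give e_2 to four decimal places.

e_2 = (0.4602, 0.2301, -0.3835, 0.7670)

c_1 = (2, -4, 0, 0); ‖c_1‖ = 4.4721, so e_1 = (0.4472, -0.8944, 0.0000, 0.0000).
e_1·c_2 = 0.4472·4 + (-0.8944)·(-2) + 0.0000·(-2) + 0.0000·4 = 3.5777.
u_2 = c_2 − 3.5777·e_1 = (2.4000, 1.2000, -2.0000, 4.0000).
‖u_2‖ = 5.2154, so e_2 = (0.4602, 0.2301, -0.3835, 0.7670).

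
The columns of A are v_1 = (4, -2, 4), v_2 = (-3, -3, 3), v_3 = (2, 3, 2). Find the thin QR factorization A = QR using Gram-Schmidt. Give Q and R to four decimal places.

Q = [[0.6667, -0.7191, -0.1961], [-0.3333, -0.5230, 0.7845], [0.6667, 0.4576, 0.5883]], R = [[6.0000, 1.0000, 1.6667], [0.0000, 5.0990, -2.0919], [0.0000, 0.0000, 3.1379]]

v_1 = (4, -2, 4); ‖v_1‖ = 6.0000, so e_1 = (0.6667, -0.3333, 0.6667).
e_1·v_2 = 0.6667·(-3) + (-0.3333)·(-3) + 0.6667·3 = 1.0000.
u_2 = v_2 − 1.0000·e_1 = (-3.6667, -2.6667, 2.3333).
‖u_2‖ = 5.0990, so e_2 = (-0.7191, -0.5230, 0.4576).
e_1·v_3 = 0.6667·2 + (-0.3333)·3 + 0.6667·2 = 1.6667; e_2·v_3 = (-0.7191)·2 + (-0.5230)·3 + 0.4576·2 = -2.0919.
u_3 = v_3 − 1.6667·e_1 + 2.0919·e_2 = (-0.6154, 2.4615, 1.8462).
‖u_3‖ = 3.1379, so e_3 = (-0.1961, 0.7845, 0.5883).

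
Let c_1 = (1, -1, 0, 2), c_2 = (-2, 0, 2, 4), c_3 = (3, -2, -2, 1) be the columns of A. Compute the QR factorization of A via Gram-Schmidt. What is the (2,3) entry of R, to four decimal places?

q_1 = c_1/‖c_1‖ = (1, -1, 0, 2)/2.4495 = (0.4082, -0.4082, 0.0000, 0.8165).
r_{12} = q_1·c_2 = 2.4495.
u_2 = c_2 − 2.4495·q_1 = (-3.0000, 1.0000, 2.0000, 2.0000).
‖u_2‖ = 4.2426, so q_2 = (-0.7071, 0.2357, 0.4714, 0.4714).
r_{23} = q_2·c_3 = -3.0641.

r_{23} = -3.0641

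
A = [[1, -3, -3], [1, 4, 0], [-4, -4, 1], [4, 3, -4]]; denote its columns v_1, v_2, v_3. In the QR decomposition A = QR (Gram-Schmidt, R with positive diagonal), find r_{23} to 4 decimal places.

e_1 = v_1/‖v_1‖ = (1, 1, -4, 4)/5.8310 = (0.1715, 0.1715, -0.6860, 0.6860).
r_{12} = e_1·v_2 = 4.9735.
u_2 = v_2 − 4.9735·e_1 = (-3.8529, 3.1471, -0.5882, -0.4118).
‖u_2‖ = 5.0264, so e_2 = (-0.7665, 0.6261, -0.1170, -0.0819).
r_{23} = e_2·v_3 = 2.5103.

r_{23} = 2.5103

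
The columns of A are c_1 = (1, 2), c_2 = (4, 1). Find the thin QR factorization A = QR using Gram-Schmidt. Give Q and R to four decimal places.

Q = [[0.4472, 0.8944], [0.8944, -0.4472]], R = [[2.2361, 2.6833], [0.0000, 3.1305]]

c_1 = (1, 2); ‖c_1‖ = 2.2361, so q_1 = (0.4472, 0.8944).
q_1·c_2 = 0.4472·4 + 0.8944·1 = 2.6833.
u_2 = c_2 − 2.6833·q_1 = (2.8000, -1.4000).
‖u_2‖ = 3.1305, so q_2 = (0.8944, -0.4472).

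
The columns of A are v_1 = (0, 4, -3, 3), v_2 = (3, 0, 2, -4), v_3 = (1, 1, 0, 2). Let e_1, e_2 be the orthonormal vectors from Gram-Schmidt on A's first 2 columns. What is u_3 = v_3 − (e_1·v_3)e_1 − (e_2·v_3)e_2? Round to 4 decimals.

u_3 = (0.9547, -0.2085, 0.8761, 1.1541)

v_1 = (0, 4, -3, 3); ‖v_1‖ = 5.8310, so e_1 = (0.0000, 0.6860, -0.5145, 0.5145).
e_1·v_2 = 0.0000·3 + 0.6860·0 + (-0.5145)·2 + 0.5145·(-4) = -3.0870.
u_2 = v_2 + 3.0870·e_1 = (3.0000, 2.1176, 0.4118, -2.4118).
‖u_2‖ = 4.4125, so e_2 = (0.6799, 0.4799, 0.0933, -0.5466).
e_1·v_3 = 0.0000·1 + 0.6860·1 + (-0.5145)·0 + 0.5145·2 = 1.7150; e_2·v_3 = 0.6799·1 + 0.4799·1 + 0.0933·0 + (-0.5466)·2 = 0.0667.
u_3 = v_3 − 1.7150·e_1 − 0.0667·e_2 = (0.9547, -0.2085, 0.8761, 1.1541).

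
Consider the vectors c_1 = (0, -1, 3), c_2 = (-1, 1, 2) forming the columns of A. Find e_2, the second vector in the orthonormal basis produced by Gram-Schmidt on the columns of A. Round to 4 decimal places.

e_2 = (-0.5345, 0.8018, 0.2673)

c_1 = (0, -1, 3); ‖c_1‖ = 3.1623, so e_1 = (0.0000, -0.3162, 0.9487).
e_1·c_2 = 0.0000·(-1) + (-0.3162)·1 + 0.9487·2 = 1.5811.
u_2 = c_2 − 1.5811·e_1 = (-1.0000, 1.5000, 0.5000).
‖u_2‖ = 1.8708, so e_2 = (-0.5345, 0.8018, 0.2673).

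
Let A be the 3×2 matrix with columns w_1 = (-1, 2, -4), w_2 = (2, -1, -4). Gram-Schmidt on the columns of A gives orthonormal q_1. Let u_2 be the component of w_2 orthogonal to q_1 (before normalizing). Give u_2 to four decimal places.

u_2 = (2.5714, -2.1429, -1.7143)

q_1 = w_1/‖w_1‖ = (-1, 2, -4)/4.5826 = (-0.2182, 0.4364, -0.8729).
r_{12} = q_1·w_2 = 2.6186.
u_2 = w_2 − 2.6186·q_1 = (2.5714, -2.1429, -1.7143).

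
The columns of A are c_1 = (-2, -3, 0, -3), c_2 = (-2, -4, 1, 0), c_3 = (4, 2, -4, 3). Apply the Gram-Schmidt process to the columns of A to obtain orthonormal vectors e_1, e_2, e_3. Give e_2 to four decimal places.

c_1 = (-2, -3, 0, -3); ‖c_1‖ = 4.6904, so e_1 = (-0.4264, -0.6396, 0.0000, -0.6396).
e_1·c_2 = (-0.4264)·(-2) + (-0.6396)·(-4) + 0.0000·1 + (-0.6396)·0 = 3.4112.
u_2 = c_2 − 3.4112·e_1 = (-0.5455, -1.8182, 1.0000, 2.1818).
‖u_2‖ = 3.0600, so e_2 = (-0.1783, -0.5942, 0.3268, 0.7130).

e_2 = (-0.1783, -0.5942, 0.3268, 0.7130)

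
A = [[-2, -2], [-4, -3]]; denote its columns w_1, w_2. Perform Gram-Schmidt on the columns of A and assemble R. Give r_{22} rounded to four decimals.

w_1 = (-2, -4); ‖w_1‖ = 4.4721, so e_1 = (-0.4472, -0.8944).
e_1·w_2 = (-0.4472)·(-2) + (-0.8944)·(-3) = 3.5777.
u_2 = w_2 − 3.5777·e_1 = (-0.4000, 0.2000).
r_{22} = ‖u_2‖ = 0.4472.

r_{22} = 0.4472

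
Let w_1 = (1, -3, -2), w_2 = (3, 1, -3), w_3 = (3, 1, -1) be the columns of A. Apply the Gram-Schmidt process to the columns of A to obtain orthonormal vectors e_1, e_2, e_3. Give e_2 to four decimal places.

w_1 = (1, -3, -2); ‖w_1‖ = 3.7417, so e_1 = (0.2673, -0.8018, -0.5345).
e_1·w_2 = 0.2673·3 + (-0.8018)·1 + (-0.5345)·(-3) = 1.6036.
u_2 = w_2 − 1.6036·e_1 = (2.5714, 2.2857, -2.1429).
‖u_2‖ = 4.0532, so e_2 = (0.6344, 0.5639, -0.5287).

e_2 = (0.6344, 0.5639, -0.5287)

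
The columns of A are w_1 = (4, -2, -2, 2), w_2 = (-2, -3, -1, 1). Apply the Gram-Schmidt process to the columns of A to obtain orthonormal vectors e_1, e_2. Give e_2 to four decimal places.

e_2 = (-0.5930, -0.7412, -0.2224, 0.2224)

w_1 = (4, -2, -2, 2); ‖w_1‖ = 5.2915, so e_1 = (0.7559, -0.3780, -0.3780, 0.3780).
e_1·w_2 = 0.7559·(-2) + (-0.3780)·(-3) + (-0.3780)·(-1) + 0.3780·1 = 0.3780.
u_2 = w_2 − 0.3780·e_1 = (-2.2857, -2.8571, -0.8571, 0.8571).
‖u_2‖ = 3.8545, so e_2 = (-0.5930, -0.7412, -0.2224, 0.2224).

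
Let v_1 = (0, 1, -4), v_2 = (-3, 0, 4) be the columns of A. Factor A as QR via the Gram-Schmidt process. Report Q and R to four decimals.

v_1 = (0, 1, -4); ‖v_1‖ = 4.1231, so e_1 = (0.0000, 0.2425, -0.9701).
e_1·v_2 = 0.0000·(-3) + 0.2425·0 + (-0.9701)·4 = -3.8806.
u_2 = v_2 + 3.8806·e_1 = (-3.0000, 0.9412, 0.2353).
‖u_2‖ = 3.1530, so e_2 = (-0.9515, 0.2985, 0.0746).

Q = [[0.0000, -0.9515], [0.2425, 0.2985], [-0.9701, 0.0746]], R = [[4.1231, -3.8806], [0.0000, 3.1530]]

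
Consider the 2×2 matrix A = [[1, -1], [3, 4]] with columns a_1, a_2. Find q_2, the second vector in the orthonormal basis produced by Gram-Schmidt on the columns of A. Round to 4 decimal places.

q_2 = (-0.9487, 0.3162)

q_1 = a_1/‖a_1‖ = (1, 3)/3.1623 = (0.3162, 0.9487).
r_{12} = q_1·a_2 = 3.4785.
u_2 = a_2 − 3.4785·q_1 = (-2.1000, 0.7000).
‖u_2‖ = 2.2136, so q_2 = (-0.9487, 0.3162).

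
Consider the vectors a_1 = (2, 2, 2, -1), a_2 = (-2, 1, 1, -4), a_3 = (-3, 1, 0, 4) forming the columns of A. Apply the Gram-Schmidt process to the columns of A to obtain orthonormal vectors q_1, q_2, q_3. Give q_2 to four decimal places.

q_2 = (-0.5739, 0.0844, 0.0844, -0.8102)

a_1 = (2, 2, 2, -1); ‖a_1‖ = 3.6056, so q_1 = (0.5547, 0.5547, 0.5547, -0.2774).
q_1·a_2 = 0.5547·(-2) + 0.5547·1 + 0.5547·1 + (-0.2774)·(-4) = 1.1094.
u_2 = a_2 − 1.1094·q_1 = (-2.6154, 0.3846, 0.3846, -3.6923).
‖u_2‖ = 4.5573, so q_2 = (-0.5739, 0.0844, 0.0844, -0.8102).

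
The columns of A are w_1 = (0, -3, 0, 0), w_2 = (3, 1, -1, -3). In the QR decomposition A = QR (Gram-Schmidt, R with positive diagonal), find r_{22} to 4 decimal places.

r_{22} = 4.3589

w_1 = (0, -3, 0, 0); ‖w_1‖ = 3.0000, so e_1 = (0.0000, -1.0000, 0.0000, 0.0000).
e_1·w_2 = 0.0000·3 + (-1.0000)·1 + 0.0000·(-1) + 0.0000·(-3) = -1.0000.
u_2 = w_2 + 1.0000·e_1 = (3.0000, 0.0000, -1.0000, -3.0000).
r_{22} = ‖u_2‖ = 4.3589.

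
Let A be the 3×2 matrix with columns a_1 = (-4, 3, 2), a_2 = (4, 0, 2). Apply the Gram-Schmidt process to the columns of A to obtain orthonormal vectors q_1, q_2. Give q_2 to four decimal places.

q_2 = (0.6047, 0.3202, 0.7292)

q_1 = a_1/‖a_1‖ = (-4, 3, 2)/5.3852 = (-0.7428, 0.5571, 0.3714).
r_{12} = q_1·a_2 = -2.2283.
u_2 = a_2 + 2.2283·q_1 = (2.3448, 1.2414, 2.8276).
‖u_2‖ = 3.8774, so q_2 = (0.6047, 0.3202, 0.7292).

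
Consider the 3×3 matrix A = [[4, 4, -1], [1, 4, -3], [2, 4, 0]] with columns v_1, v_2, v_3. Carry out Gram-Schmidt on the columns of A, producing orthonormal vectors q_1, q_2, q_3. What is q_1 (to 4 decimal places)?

q_1 = v_1/‖v_1‖ = (4, 1, 2)/4.5826 = (0.8729, 0.2182, 0.4364).

q_1 = (0.8729, 0.2182, 0.4364)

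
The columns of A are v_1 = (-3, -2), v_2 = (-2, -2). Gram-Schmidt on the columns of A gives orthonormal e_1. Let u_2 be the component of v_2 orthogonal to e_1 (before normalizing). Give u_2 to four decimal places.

v_1 = (-3, -2); ‖v_1‖ = 3.6056, so e_1 = (-0.8321, -0.5547).
e_1·v_2 = (-0.8321)·(-2) + (-0.5547)·(-2) = 2.7735.
u_2 = v_2 − 2.7735·e_1 = (0.3077, -0.4615).

u_2 = (0.3077, -0.4615)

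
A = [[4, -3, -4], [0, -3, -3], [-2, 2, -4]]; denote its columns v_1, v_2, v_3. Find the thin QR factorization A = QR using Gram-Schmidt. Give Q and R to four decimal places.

Q = [[0.8944, 0.0659, -0.4423], [0.0000, -0.9891, -0.1474], [-0.4472, 0.1319, -0.8847]], R = [[4.4721, -3.5777, -1.7889], [0.0000, 3.0332, 2.1760], [0.0000, 0.0000, 5.7502]]

v_1 = (4, 0, -2); ‖v_1‖ = 4.4721, so e_1 = (0.8944, 0.0000, -0.4472).
e_1·v_2 = 0.8944·(-3) + 0.0000·(-3) + (-0.4472)·2 = -3.5777.
u_2 = v_2 + 3.5777·e_1 = (0.2000, -3.0000, 0.4000).
‖u_2‖ = 3.0332, so e_2 = (0.0659, -0.9891, 0.1319).
e_1·v_3 = 0.8944·(-4) + 0.0000·(-3) + (-0.4472)·(-4) = -1.7889; e_2·v_3 = 0.0659·(-4) + (-0.9891)·(-3) + 0.1319·(-4) = 2.1760.
u_3 = v_3 + 1.7889·e_1 − 2.1760·e_2 = (-2.5435, -0.8478, -5.0870).
‖u_3‖ = 5.7502, so e_3 = (-0.4423, -0.1474, -0.8847).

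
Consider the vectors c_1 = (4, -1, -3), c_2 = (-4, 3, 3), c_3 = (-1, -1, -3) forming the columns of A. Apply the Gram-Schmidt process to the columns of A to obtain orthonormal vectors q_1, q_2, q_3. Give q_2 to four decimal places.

q_2 = (0.1569, 0.9806, -0.1177)

c_1 = (4, -1, -3); ‖c_1‖ = 5.0990, so q_1 = (0.7845, -0.1961, -0.5883).
q_1·c_2 = 0.7845·(-4) + (-0.1961)·3 + (-0.5883)·3 = -5.4913.
u_2 = c_2 + 5.4913·q_1 = (0.3077, 1.9231, -0.2308).
‖u_2‖ = 1.9612, so q_2 = (0.1569, 0.9806, -0.1177).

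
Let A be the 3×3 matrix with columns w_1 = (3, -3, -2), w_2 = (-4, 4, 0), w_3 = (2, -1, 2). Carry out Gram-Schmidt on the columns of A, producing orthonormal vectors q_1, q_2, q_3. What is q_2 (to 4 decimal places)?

q_1 = w_1/‖w_1‖ = (3, -3, -2)/4.6904 = (0.6396, -0.6396, -0.4264).
r_{12} = q_1·w_2 = -5.1168.
u_2 = w_2 + 5.1168·q_1 = (-0.7273, 0.7273, -2.1818).
‖u_2‖ = 2.4121, so q_2 = (-0.3015, 0.3015, -0.9045).

q_2 = (-0.3015, 0.3015, -0.9045)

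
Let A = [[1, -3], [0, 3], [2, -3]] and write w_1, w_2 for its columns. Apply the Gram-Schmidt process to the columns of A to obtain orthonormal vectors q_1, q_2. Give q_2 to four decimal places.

q_2 = (-0.3651, 0.9129, 0.1826)

w_1 = (1, 0, 2); ‖w_1‖ = 2.2361, so q_1 = (0.4472, 0.0000, 0.8944).
q_1·w_2 = 0.4472·(-3) + 0.0000·3 + 0.8944·(-3) = -4.0249.
u_2 = w_2 + 4.0249·q_1 = (-1.2000, 3.0000, 0.6000).
‖u_2‖ = 3.2863, so q_2 = (-0.3651, 0.9129, 0.1826).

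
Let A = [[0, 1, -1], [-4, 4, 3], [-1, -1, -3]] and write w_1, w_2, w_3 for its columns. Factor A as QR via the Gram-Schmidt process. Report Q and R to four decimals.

w_1 = (0, -4, -1); ‖w_1‖ = 4.1231, so q_1 = (0.0000, -0.9701, -0.2425).
q_1·w_2 = 0.0000·1 + (-0.9701)·4 + (-0.2425)·(-1) = -3.6380.
u_2 = w_2 + 3.6380·q_1 = (1.0000, 0.4706, -1.8824).
‖u_2‖ = 2.1828, so q_2 = (0.4581, 0.2156, -0.8623).
q_1·w_3 = 0.0000·(-1) + (-0.9701)·3 + (-0.2425)·(-3) = -2.1828; q_2·w_3 = 0.4581·(-1) + 0.2156·3 + (-0.8623)·(-3) = 2.7757.
u_3 = w_3 + 2.1828·q_1 − 2.7757·q_2 = (-2.2716, 0.2840, -1.1358).
‖u_3‖ = 2.5556, so q_3 = (-0.8889, 0.1111, -0.4444).

Q = [[0.0000, 0.4581, -0.8889], [-0.9701, 0.2156, 0.1111], [-0.2425, -0.8623, -0.4444]], R = [[4.1231, -3.6380, -2.1828], [0.0000, 2.1828, 2.7757], [0.0000, 0.0000, 2.5556]]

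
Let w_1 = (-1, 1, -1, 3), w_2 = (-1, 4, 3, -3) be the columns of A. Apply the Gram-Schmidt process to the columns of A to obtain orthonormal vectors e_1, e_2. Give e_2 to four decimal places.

e_2 = (-0.2848, 0.8243, 0.4346, -0.2248)

e_1 = w_1/‖w_1‖ = (-1, 1, -1, 3)/3.4641 = (-0.2887, 0.2887, -0.2887, 0.8660).
r_{12} = e_1·w_2 = -2.0207.
u_2 = w_2 + 2.0207·e_1 = (-1.5833, 4.5833, 2.4167, -1.2500).
‖u_2‖ = 5.5603, so e_2 = (-0.2848, 0.8243, 0.4346, -0.2248).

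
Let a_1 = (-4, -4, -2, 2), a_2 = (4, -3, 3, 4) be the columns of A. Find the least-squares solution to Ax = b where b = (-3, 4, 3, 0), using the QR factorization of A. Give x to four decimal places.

x = (-0.2655, -0.3106)

a_1 = (-4, -4, -2, 2); ‖a_1‖ = 6.3246, so e_1 = (-0.6325, -0.6325, -0.3162, 0.3162).
e_1·a_2 = (-0.6325)·4 + (-0.6325)·(-3) + (-0.3162)·3 + 0.3162·4 = -0.3162.
u_2 = a_2 + 0.3162·e_1 = (3.8000, -3.2000, 2.9000, 4.1000).
‖u_2‖ = 7.0640, so e_2 = (0.5379, -0.4530, 0.4105, 0.5804).
Qᵀb = (-1.5811, -2.1942).
Back-substitute: x_2 = -2.1942/7.0640 = -0.3106.
x_1 = (-1.5811 + 0.3162·(-0.3106))/6.3246 = -0.2655.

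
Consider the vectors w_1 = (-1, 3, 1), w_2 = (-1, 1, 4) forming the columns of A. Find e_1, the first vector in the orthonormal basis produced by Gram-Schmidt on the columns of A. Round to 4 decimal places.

w_1 = (-1, 3, 1); ‖w_1‖ = 3.3166, so e_1 = (-0.3015, 0.9045, 0.3015).

e_1 = (-0.3015, 0.9045, 0.3015)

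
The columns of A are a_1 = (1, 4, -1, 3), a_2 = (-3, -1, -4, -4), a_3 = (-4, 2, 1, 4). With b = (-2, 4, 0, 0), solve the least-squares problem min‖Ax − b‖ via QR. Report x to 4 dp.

e_1 = a_1/‖a_1‖ = (1, 4, -1, 3)/5.1962 = (0.1925, 0.7698, -0.1925, 0.5774).
r_{12} = e_1·a_2 = -2.8868.
u_2 = a_2 + 2.8868·e_1 = (-2.4444, 1.2222, -4.5556, -2.3333).
‖u_2‖ = 5.8023, so e_2 = (-0.4213, 0.2106, -0.7851, -0.4021).
r_{13} = e_1·a_3 = 2.8868; r_{23} = e_2·a_3 = -0.2872.
u_3 = a_3 − 2.8868·e_1 + 0.2872·e_2 = (-4.6766, -0.1617, 1.3300, 2.2178).
‖u_3‖ = 5.3464, so e_3 = (-0.8747, -0.0302, 0.2488, 0.4148).
Qᵀb = (2.6943, 1.6852, 1.6284).
Back-substitute: x_3 = 1.6284/5.3464 = 0.3046.
x_2 = (1.6852 + 0.2872·0.3046)/5.8023 = 0.3055.
x_1 = (2.6943 + 2.8868·0.3055 − 2.8868·0.3046)/5.1962 = 0.5190.

x = (0.5190, 0.3055, 0.3046)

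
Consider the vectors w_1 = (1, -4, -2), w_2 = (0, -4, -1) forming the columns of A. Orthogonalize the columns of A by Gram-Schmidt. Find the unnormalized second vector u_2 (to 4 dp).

w_1 = (1, -4, -2); ‖w_1‖ = 4.5826, so e_1 = (0.2182, -0.8729, -0.4364).
e_1·w_2 = 0.2182·0 + (-0.8729)·(-4) + (-0.4364)·(-1) = 3.9279.
u_2 = w_2 − 3.9279·e_1 = (-0.8571, -0.5714, 0.7143).

u_2 = (-0.8571, -0.5714, 0.7143)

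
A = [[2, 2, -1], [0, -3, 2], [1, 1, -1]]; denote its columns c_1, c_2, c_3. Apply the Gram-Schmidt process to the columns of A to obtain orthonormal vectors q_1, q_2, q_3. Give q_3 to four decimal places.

q_3 = (0.4472, 0.0000, -0.8944)

q_1 = c_1/‖c_1‖ = (2, 0, 1)/2.2361 = (0.8944, 0.0000, 0.4472).
r_{12} = q_1·c_2 = 2.2361.
u_2 = c_2 − 2.2361·q_1 = (0.0000, -3.0000, 0.0000).
‖u_2‖ = 3.0000, so q_2 = (0.0000, -1.0000, 0.0000).
r_{13} = q_1·c_3 = -1.3416; r_{23} = q_2·c_3 = -2.0000.
u_3 = c_3 + 1.3416·q_1 + 2.0000·q_2 = (0.2000, 0.0000, -0.4000).
‖u_3‖ = 0.4472, so q_3 = (0.4472, 0.0000, -0.8944).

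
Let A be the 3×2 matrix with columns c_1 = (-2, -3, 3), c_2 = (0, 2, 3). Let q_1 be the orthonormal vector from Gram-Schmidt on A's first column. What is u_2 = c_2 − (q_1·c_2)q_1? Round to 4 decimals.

u_2 = (0.2727, 2.4091, 2.5909)

q_1 = c_1/‖c_1‖ = (-2, -3, 3)/4.6904 = (-0.4264, -0.6396, 0.6396).
r_{12} = q_1·c_2 = 0.6396.
u_2 = c_2 − 0.6396·q_1 = (0.2727, 2.4091, 2.5909).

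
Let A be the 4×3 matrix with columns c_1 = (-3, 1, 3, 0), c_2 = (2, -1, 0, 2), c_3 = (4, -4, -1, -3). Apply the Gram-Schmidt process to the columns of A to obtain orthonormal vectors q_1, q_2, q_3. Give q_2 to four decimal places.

c_1 = (-3, 1, 3, 0); ‖c_1‖ = 4.3589, so q_1 = (-0.6882, 0.2294, 0.6882, 0.0000).
q_1·c_2 = (-0.6882)·2 + 0.2294·(-1) + 0.6882·0 + 0.0000·2 = -1.6059.
u_2 = c_2 + 1.6059·q_1 = (0.8947, -0.6316, 1.1053, 2.0000).
‖u_2‖ = 2.5340, so q_2 = (0.3531, -0.2492, 0.4362, 0.7893).

q_2 = (0.3531, -0.2492, 0.4362, 0.7893)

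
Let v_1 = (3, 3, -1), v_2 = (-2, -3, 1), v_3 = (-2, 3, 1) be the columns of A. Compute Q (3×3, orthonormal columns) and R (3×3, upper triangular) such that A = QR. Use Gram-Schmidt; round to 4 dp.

v_1 = (3, 3, -1); ‖v_1‖ = 4.3589, so q_1 = (0.6882, 0.6882, -0.2294).
q_1·v_2 = 0.6882·(-2) + 0.6882·(-3) + (-0.2294)·1 = -3.6707.
u_2 = v_2 + 3.6707·q_1 = (0.5263, -0.4737, 0.1579).
‖u_2‖ = 0.7255, so q_2 = (0.7255, -0.6529, 0.2176).
q_1·v_3 = 0.6882·(-2) + 0.6882·3 + (-0.2294)·1 = 0.4588; q_2·v_3 = 0.7255·(-2) + (-0.6529)·3 + 0.2176·1 = -3.1921.
u_3 = v_3 − 0.4588·q_1 + 3.1921·q_2 = (0.0000, 0.6000, 1.8000).
‖u_3‖ = 1.8974, so q_3 = (0.0000, 0.3162, 0.9487).

Q = [[0.6882, 0.7255, 0.0000], [0.6882, -0.6529, 0.3162], [-0.2294, 0.2176, 0.9487]], R = [[4.3589, -3.6707, 0.4588], [0.0000, 0.7255, -3.1921], [0.0000, 0.0000, 1.8974]]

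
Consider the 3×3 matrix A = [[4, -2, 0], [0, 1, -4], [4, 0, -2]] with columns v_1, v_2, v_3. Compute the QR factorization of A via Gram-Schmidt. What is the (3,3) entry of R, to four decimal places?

r_{33} = 2.4495

v_1 = (4, 0, 4); ‖v_1‖ = 5.6569, so e_1 = (0.7071, 0.0000, 0.7071).
e_1·v_2 = 0.7071·(-2) + 0.0000·1 + 0.7071·0 = -1.4142.
u_2 = v_2 + 1.4142·e_1 = (-1.0000, 1.0000, 1.0000).
‖u_2‖ = 1.7321, so e_2 = (-0.5774, 0.5774, 0.5774).
e_1·v_3 = 0.7071·0 + 0.0000·(-4) + 0.7071·(-2) = -1.4142; e_2·v_3 = (-0.5774)·0 + 0.5774·(-4) + 0.5774·(-2) = -3.4641.
u_3 = v_3 + 1.4142·e_1 + 3.4641·e_2 = (-1.0000, -2.0000, 1.0000).
r_{33} = ‖u_3‖ = 2.4495.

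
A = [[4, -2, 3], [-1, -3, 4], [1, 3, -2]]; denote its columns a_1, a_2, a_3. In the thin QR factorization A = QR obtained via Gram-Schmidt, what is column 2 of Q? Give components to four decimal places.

e_2 = (-0.3333, -0.6667, 0.6667)

a_1 = (4, -1, 1); ‖a_1‖ = 4.2426, so e_1 = (0.9428, -0.2357, 0.2357).
e_1·a_2 = 0.9428·(-2) + (-0.2357)·(-3) + 0.2357·3 = -0.4714.
u_2 = a_2 + 0.4714·e_1 = (-1.5556, -3.1111, 3.1111).
‖u_2‖ = 4.6667, so e_2 = (-0.3333, -0.6667, 0.6667).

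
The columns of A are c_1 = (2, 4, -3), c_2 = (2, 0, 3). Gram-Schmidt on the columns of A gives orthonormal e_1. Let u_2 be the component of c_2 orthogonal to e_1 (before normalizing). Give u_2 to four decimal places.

u_2 = (2.3448, 0.6897, 2.4828)

c_1 = (2, 4, -3); ‖c_1‖ = 5.3852, so e_1 = (0.3714, 0.7428, -0.5571).
e_1·c_2 = 0.3714·2 + 0.7428·0 + (-0.5571)·3 = -0.9285.
u_2 = c_2 + 0.9285·e_1 = (2.3448, 0.6897, 2.4828).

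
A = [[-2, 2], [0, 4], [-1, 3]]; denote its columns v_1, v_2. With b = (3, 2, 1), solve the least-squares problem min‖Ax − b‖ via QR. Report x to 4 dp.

x = (-0.8750, 0.3750)

e_1 = v_1/‖v_1‖ = (-2, 0, -1)/2.2361 = (-0.8944, 0.0000, -0.4472).
r_{12} = e_1·v_2 = -3.1305.
u_2 = v_2 + 3.1305·e_1 = (-0.8000, 4.0000, 1.6000).
‖u_2‖ = 4.3818, so e_2 = (-0.1826, 0.9129, 0.3651).
Qᵀb = (-3.1305, 1.6432).
Back-substitute: x_2 = 1.6432/4.3818 = 0.3750.
x_1 = (-3.1305 + 3.1305·0.3750)/2.2361 = -0.8750.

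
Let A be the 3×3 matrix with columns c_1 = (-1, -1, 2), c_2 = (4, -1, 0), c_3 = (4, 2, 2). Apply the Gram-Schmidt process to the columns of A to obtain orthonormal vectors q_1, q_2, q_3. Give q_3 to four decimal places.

q_3 = (0.2074, 0.8296, 0.5185)

c_1 = (-1, -1, 2); ‖c_1‖ = 2.4495, so q_1 = (-0.4082, -0.4082, 0.8165).
q_1·c_2 = (-0.4082)·4 + (-0.4082)·(-1) + 0.8165·0 = -1.2247.
u_2 = c_2 + 1.2247·q_1 = (3.5000, -1.5000, 1.0000).
‖u_2‖ = 3.9370, so q_2 = (0.8890, -0.3810, 0.2540).
q_1·c_3 = (-0.4082)·4 + (-0.4082)·2 + 0.8165·2 = -0.8165; q_2·c_3 = 0.8890·4 + (-0.3810)·2 + 0.2540·2 = 3.3020.
u_3 = c_3 + 0.8165·q_1 − 3.3020·q_2 = (0.7312, 2.9247, 1.8280).
‖u_3‖ = 3.5256, so q_3 = (0.2074, 0.8296, 0.5185).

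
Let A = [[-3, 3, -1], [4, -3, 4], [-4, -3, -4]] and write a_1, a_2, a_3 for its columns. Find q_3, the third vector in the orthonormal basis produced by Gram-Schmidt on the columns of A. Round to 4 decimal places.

q_3 = (0.7493, 0.6556, 0.0937)

a_1 = (-3, 4, -4); ‖a_1‖ = 6.4031, so q_1 = (-0.4685, 0.6247, -0.6247).
q_1·a_2 = (-0.4685)·3 + 0.6247·(-3) + (-0.6247)·(-3) = -1.4056.
u_2 = a_2 + 1.4056·q_1 = (2.3415, -2.1220, -3.8780).
‖u_2‖ = 5.0024, so q_2 = (0.4681, -0.4242, -0.7752).
q_1·a_3 = (-0.4685)·(-1) + 0.6247·4 + (-0.6247)·(-4) = 5.4661; q_2·a_3 = 0.4681·(-1) + (-0.4242)·4 + (-0.7752)·(-4) = 0.9361.
u_3 = a_3 − 5.4661·q_1 − 0.9361·q_2 = (1.1228, 0.9825, 0.1404).
‖u_3‖ = 1.4985, so q_3 = (0.7493, 0.6556, 0.0937).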